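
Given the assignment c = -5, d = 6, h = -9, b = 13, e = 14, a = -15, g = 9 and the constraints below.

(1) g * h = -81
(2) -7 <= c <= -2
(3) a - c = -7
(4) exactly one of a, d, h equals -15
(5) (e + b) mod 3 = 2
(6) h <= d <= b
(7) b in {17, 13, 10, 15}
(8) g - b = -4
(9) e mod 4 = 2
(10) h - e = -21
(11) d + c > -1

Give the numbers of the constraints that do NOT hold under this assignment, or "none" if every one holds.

Violated: 3, 5, and 10.

(1) g * h = 9 * (-9) = -81  ✓
(2) c = -5 lies in [-7, -2]  ✓
(3) a - c = -15 - (-5) = -10, not -7  ✗
(4) a=-15, d=6, h=-9; 1 of them equals -15  ✓
(5) e + b = 27; 27 mod 3 = 0, not 2  ✗
(6) values -9 <= 6 <= 13  ✓
(7) b = 13 is in {17, 13, 10, 15}  ✓
(8) g - b = 9 - 13 = -4  ✓
(9) 14 mod 4 = 2  ✓
(10) h - e = -9 - 14 = -23, not -21  ✗
(11) d + c = 6 + (-5) = 1; 1 > -1  ✓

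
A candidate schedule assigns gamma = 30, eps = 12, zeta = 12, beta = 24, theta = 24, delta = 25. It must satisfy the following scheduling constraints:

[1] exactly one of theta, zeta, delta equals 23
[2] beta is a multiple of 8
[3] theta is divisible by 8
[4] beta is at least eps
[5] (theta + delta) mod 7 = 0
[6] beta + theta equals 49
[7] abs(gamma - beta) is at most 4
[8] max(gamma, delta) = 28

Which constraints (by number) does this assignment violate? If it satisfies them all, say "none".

[1] theta=24, zeta=12, delta=25; 0 of them equal 23, not exactly one — fails.
[2] 24 / 8 = 3, so 8 divides 24 — holds.
[3] 24 / 8 = 3, so 8 divides 24 — holds.
[4] beta = 24, eps = 12; 24 ≥ 12 — holds.
[5] theta + delta = 49; 49 mod 7 = 0 — holds.
[6] beta + theta = 24 + 24 = 48, not 49 — fails.
[7] abs(30 - 24) = 6; 6 > 4, exceeds bound 4 — fails.
[8] max(30, 25) = 30, not 28 — fails.

The assignment fails constraints 1, 6, 7, and 8.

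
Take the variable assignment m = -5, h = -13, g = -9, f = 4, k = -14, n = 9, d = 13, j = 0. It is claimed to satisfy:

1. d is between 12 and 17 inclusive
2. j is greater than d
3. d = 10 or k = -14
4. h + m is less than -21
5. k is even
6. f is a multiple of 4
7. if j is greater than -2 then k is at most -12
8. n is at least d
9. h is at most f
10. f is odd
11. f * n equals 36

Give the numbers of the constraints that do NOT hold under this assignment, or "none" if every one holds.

1. d = 13 lies in [12, 17]  yes
2. j = 0, d = 13; 0 ≤ 13 (want >)  no
3. d = 13 ≠ 10, but k = -14 = -14 (second disjunct)  yes
4. h + m = -13 + (-5) = -18; -18 ≥ -21, bound -21 not met  no
5. k = -14 is even  yes
6. 4 / 4 = 1, so 4 divides 4  yes
7. j = 0 > -2, so we need k ≤ -12; k = -14 ≤ -12  yes
8. n = 9, d = 13; 9 < 13 (want ≥)  no
9. h = -13, f = 4; -13 ≤ 4  yes
10. f = 4 is even  no
11. f * n = 4 * 9 = 36  yes

Violated: 2, 4, 8, and 10.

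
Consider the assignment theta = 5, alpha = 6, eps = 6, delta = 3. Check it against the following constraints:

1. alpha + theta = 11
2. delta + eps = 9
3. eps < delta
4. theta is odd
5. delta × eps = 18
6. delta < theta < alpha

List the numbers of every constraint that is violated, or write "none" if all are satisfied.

1. alpha + theta = 6 + 5 = 11  yes
2. delta + eps = 3 + 6 = 9  yes
3. eps = 6, delta = 3; 6 ≥ 3 (want <)  no
4. theta = 5 is odd  yes
5. delta × eps = 3 × 6 = 18  yes
6. values 3 < 5 < 6  yes

The assignment fails constraint 3.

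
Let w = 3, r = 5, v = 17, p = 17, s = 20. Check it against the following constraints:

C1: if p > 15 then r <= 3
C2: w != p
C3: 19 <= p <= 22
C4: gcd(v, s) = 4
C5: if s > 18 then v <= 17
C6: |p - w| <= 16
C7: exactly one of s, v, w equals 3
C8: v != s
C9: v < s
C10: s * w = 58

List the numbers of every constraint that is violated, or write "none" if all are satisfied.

Constraints 1, 3, 4, and 10 do not hold.

C1: p = 17 > 15, so we need r ≤ 3; but r = 5 > 3 — fails.
C2: w = 3, p = 17; distinct — holds.
C3: p = 17 is outside [19, 22] — fails.
C4: gcd(17, 20) = 1, not 4 — fails.
C5: s = 20 > 18, so we need v ≤ 17; v = 17 ≤ 17 — holds.
C6: |17 - 3| = 14; 14 ≤ 16 — holds.
C7: s=20, v=17, w=3; 1 of them equals 3 — holds.
C8: v = 17, s = 20; distinct — holds.
C9: v = 17, s = 20; 17 < 20 — holds.
C10: s * w = 20 * 3 = 60, not 58 — fails.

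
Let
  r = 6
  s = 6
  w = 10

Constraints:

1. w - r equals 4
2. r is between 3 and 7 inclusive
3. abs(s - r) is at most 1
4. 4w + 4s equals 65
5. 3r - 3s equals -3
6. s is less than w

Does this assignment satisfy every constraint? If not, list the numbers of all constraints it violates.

1. w - r = 10 - 6 = 4 — OK.
2. r = 6 lies in [3, 7] — OK.
3. abs(6 - 6) = 0; 0 ≤ 1 — OK.
4. 4w + 4s = 4(10) + 4(6) = 64, not 65 — violated.
5. 3r - 3s = 3(6) - 3(6) = 0, not -3 — violated.
6. s = 6, w = 10; 6 < 10 — OK.

Constraints 4 and 5 do not hold.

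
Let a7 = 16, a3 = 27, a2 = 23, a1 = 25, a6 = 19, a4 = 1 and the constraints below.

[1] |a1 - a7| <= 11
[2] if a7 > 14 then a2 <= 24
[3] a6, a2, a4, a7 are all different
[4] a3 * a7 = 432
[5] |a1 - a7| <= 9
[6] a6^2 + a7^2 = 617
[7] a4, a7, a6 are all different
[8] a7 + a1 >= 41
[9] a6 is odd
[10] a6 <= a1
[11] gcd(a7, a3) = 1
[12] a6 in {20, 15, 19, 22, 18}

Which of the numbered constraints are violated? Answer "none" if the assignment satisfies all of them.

[1] |25 - 16| = 9; 9 ≤ 11 — holds.
[2] a7 = 16 > 14, so we need a2 ≤ 24; a2 = 23 ≤ 24 — holds.
[3] values 19, 23, 1, 16 are pairwise distinct — holds.
[4] a3 * a7 = 27 * 16 = 432 — holds.
[5] |25 - 16| = 9; 9 ≤ 9 — holds.
[6] a6^2 + a7^2 = 19^2 + 16^2 = 361 + 256 = 617 — holds.
[7] values 1, 16, 19 are pairwise distinct — holds.
[8] a7 + a1 = 16 + 25 = 41; 41 ≥ 41 — holds.
[9] a6 = 19 is odd — holds.
[10] a6 = 19, a1 = 25; 19 ≤ 25 — holds.
[11] gcd(16, 27) = 1 — holds.
[12] a6 = 19 is in {20, 15, 19, 22, 18} — holds.

No violations.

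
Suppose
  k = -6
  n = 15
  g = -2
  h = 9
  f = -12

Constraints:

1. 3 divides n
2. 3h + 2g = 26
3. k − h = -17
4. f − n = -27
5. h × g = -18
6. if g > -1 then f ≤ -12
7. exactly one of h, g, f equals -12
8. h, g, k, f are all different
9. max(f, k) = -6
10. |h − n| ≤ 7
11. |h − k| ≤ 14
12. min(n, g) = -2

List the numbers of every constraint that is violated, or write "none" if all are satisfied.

1. 15 / 3 = 5, so 3 divides 15  ✔
2. 3h + 2g = 3(9) + 2(-2) = 23, not 26  ✘
3. k − h = -6 − 9 = -15, not -17  ✘
4. f − n = -12 − 15 = -27  ✔
5. h × g = 9 × (-2) = -18  ✔
6. g = -2, not > -1; antecedent false, conditional vacuously true  ✔
7. h=9, g=-2, f=-12; 1 of them equals -12  ✔
8. values 9, -2, -6, -12 are pairwise distinct  ✔
9. max(-12, -6) = -6  ✔
10. |9 − 15| = 6; 6 ≤ 7  ✔
11. |9 − (-6)| = 15; 15 > 14, exceeds bound 14  ✘
12. min(15, -2) = -2  ✔

Violated: 2, 3, and 11.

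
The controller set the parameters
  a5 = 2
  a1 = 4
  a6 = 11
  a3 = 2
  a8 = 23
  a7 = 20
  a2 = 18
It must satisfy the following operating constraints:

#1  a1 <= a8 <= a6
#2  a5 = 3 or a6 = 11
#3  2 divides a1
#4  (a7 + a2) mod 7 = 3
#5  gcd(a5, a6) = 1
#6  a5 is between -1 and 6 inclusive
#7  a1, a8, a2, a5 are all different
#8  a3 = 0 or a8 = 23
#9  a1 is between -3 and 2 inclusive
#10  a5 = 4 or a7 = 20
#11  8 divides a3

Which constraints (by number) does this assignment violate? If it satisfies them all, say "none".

No — constraints 1, 9, 11 are not satisfied.

#1 values 4, 23, 11; a8 = 23 is not <= a6 = 11  FAIL
#2 a5 = 2 ≠ 3, but a6 = 11 = 11 (second disjunct)  OK
#3 4 / 2 = 2, so 2 divides 4  OK
#4 a7 + a2 = 38; 38 mod 7 = 3  OK
#5 gcd(2, 11) = 1  OK
#6 a5 = 2 lies in [-1, 6]  OK
#7 values 4, 23, 18, 2 are pairwise distinct  OK
#8 a3 = 2 ≠ 0, but a8 = 23 = 23 (second disjunct)  OK
#9 a1 = 4 is outside [-3, 2]  FAIL
#10 a5 = 2 ≠ 4, but a7 = 20 = 20 (second disjunct)  OK
#11 2 = 8*0 + 2, so 8 does not divide 2  FAIL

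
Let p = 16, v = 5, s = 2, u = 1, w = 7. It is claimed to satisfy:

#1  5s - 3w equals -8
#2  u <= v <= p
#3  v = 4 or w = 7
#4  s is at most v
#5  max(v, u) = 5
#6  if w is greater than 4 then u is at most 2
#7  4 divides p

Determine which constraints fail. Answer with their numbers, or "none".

#1 5s - 3w = 5(2) - 3(7) = -11, not -8 — violated.
#2 values 1 <= 5 <= 16 — OK.
#3 v = 5 ≠ 4, but w = 7 = 7 (second disjunct) — OK.
#4 s = 2, v = 5; 2 ≤ 5 — OK.
#5 max(5, 1) = 5 — OK.
#6 w = 7 > 4, so we need u ≤ 2; u = 1 ≤ 2 — OK.
#7 16 / 4 = 4, so 4 divides 16 — OK.

Constraint 1 does not hold.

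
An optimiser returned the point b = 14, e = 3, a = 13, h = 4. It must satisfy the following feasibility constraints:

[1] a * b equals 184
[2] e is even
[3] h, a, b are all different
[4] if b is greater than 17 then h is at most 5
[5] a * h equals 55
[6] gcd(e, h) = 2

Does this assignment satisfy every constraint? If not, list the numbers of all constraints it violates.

[1] a * b = 13 * 14 = 182, not 184 — fails.
[2] e = 3 is odd — fails.
[3] values 4, 13, 14 are pairwise distinct — holds.
[4] b = 14, not > 17; antecedent false, conditional vacuously true — holds.
[5] a * h = 13 * 4 = 52, not 55 — fails.
[6] gcd(3, 4) = 1, not 2 — fails.

Constraints 1, 2, 5, and 6 are violated.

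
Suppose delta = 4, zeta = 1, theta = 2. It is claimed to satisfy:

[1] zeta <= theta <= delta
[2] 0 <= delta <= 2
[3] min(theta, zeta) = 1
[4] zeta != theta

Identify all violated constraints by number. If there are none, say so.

The assignment fails constraint 2.

[1] values 1 <= 2 <= 4 — satisfied.
[2] delta = 4 is outside [0, 2] — violated.
[3] min(2, 1) = 1 — satisfied.
[4] zeta = 1, theta = 2; distinct — satisfied.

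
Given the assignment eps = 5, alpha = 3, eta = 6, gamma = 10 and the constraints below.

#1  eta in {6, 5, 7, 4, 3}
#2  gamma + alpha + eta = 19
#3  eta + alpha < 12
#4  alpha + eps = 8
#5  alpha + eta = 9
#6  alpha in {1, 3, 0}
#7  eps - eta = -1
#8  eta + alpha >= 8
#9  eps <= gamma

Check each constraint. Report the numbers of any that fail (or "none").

No violations.

#1 eta = 6 is in {6, 5, 7, 4, 3} — holds.
#2 gamma + alpha + eta = 10 + 3 + 6 = 19 — holds.
#3 eta + alpha = 6 + 3 = 9; 9 < 12 — holds.
#4 alpha + eps = 3 + 5 = 8 — holds.
#5 alpha + eta = 3 + 6 = 9 — holds.
#6 alpha = 3 is in {1, 3, 0} — holds.
#7 eps - eta = 5 - 6 = -1 — holds.
#8 eta + alpha = 6 + 3 = 9; 9 ≥ 8 — holds.
#9 eps = 5, gamma = 10; 5 ≤ 10 — holds.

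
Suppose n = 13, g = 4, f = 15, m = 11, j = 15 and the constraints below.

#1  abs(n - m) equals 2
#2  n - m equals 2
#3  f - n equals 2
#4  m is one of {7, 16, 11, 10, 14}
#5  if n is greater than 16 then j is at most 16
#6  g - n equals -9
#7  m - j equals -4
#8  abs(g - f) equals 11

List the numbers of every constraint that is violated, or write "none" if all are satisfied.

#1 abs(13 - 11) = 2 — satisfied.
#2 n - m = 13 - 11 = 2 — satisfied.
#3 f - n = 15 - 13 = 2 — satisfied.
#4 m = 11 is in {7, 16, 11, 10, 14} — satisfied.
#5 n = 13, not > 16; antecedent false, conditional vacuously true — satisfied.
#6 g - n = 4 - 13 = -9 — satisfied.
#7 m - j = 11 - 15 = -4 — satisfied.
#8 abs(4 - 15) = 11 — satisfied.

The assignment satisfies every constraint.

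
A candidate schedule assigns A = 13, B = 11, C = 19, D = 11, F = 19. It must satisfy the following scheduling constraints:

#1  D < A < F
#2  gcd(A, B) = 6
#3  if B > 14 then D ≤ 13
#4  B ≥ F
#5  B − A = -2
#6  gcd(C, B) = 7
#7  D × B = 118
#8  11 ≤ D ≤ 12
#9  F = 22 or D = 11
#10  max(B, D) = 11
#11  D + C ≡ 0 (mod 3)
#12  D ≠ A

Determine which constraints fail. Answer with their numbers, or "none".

#1 values 11 < 13 < 19 — holds.
#2 gcd(13, 11) = 1, not 6 — fails.
#3 B = 11, not > 14; antecedent false, conditional vacuously true — holds.
#4 B = 11, F = 19; 11 < 19 (want ≥) — fails.
#5 B − A = 11 − 13 = -2 — holds.
#6 gcd(19, 11) = 1, not 7 — fails.
#7 D × B = 11 × 11 = 121, not 118 — fails.
#8 D = 11 lies in [11, 12] — holds.
#9 F = 19 ≠ 22, but D = 11 = 11 (second disjunct) — holds.
#10 max(11, 11) = 11 — holds.
#11 D + C = 30; 30 mod 3 = 0 — holds.
#12 D = 11, A = 13; distinct — holds.

Constraints 2, 4, 6, and 7 are violated.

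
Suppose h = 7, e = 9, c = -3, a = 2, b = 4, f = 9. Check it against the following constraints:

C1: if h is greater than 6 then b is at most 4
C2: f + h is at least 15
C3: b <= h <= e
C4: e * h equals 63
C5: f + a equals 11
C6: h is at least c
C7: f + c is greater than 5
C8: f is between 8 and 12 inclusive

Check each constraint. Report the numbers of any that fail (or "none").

C1: h = 7 > 6, so we need b ≤ 4; b = 4 ≤ 4  holds
C2: f + h = 9 + 7 = 16; 16 ≥ 15  holds
C3: values 4 <= 7 <= 9  holds
C4: e * h = 9 * 7 = 63  holds
C5: f + a = 9 + 2 = 11  holds
C6: h = 7, c = -3; 7 ≥ -3  holds
C7: f + c = 9 + (-3) = 6; 6 > 5  holds
C8: f = 9 lies in [8, 12]  holds

The assignment satisfies every constraint.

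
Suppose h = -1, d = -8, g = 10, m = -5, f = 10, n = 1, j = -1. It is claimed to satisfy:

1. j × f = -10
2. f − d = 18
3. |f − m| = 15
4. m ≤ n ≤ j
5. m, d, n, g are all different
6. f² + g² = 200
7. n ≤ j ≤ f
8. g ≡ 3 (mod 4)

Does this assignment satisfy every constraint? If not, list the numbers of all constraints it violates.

No — constraints 4, 7, 8 are not satisfied.

1. j × f = -1 × 10 = -10 — holds.
2. f − d = 10 − (-8) = 18 — holds.
3. |10 − (-5)| = 15 — holds.
4. values -5, 1, -1; n = 1 is not ≤ j = -1 — fails.
5. values -5, -8, 1, 10 are pairwise distinct — holds.
6. f² + g² = 10² + 10² = 100 + 100 = 200 — holds.
7. values 1, -1, 10; n = 1 is not ≤ j = -1 — fails.
8. 10 mod 4 = 2, not 3 — fails.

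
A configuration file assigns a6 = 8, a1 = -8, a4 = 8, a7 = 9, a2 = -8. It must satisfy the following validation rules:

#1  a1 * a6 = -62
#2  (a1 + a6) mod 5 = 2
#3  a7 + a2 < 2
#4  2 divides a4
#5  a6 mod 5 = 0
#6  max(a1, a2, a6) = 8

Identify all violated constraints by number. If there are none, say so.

Violated: 1, 2, and 5.

#1 a1 * a6 = -8 * 8 = -64, not -62  fails
#2 a1 + a6 = 0; 0 mod 5 = 0, not 2  fails
#3 a7 + a2 = 9 + (-8) = 1; 1 < 2  holds
#4 8 / 2 = 4, so 2 divides 8  holds
#5 8 mod 5 = 3, not 0  fails
#6 max(-8, -8, 8) = 8  holds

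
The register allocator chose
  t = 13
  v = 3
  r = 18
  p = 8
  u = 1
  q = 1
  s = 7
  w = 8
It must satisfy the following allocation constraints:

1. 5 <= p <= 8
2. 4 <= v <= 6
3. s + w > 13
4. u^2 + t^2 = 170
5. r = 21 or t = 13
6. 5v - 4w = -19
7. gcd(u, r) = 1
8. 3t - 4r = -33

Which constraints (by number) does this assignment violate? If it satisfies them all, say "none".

1. p = 8 lies in [5, 8] — satisfied.
2. v = 3 is outside [4, 6] — violated.
3. s + w = 7 + 8 = 15; 15 > 13 — satisfied.
4. u^2 + t^2 = 1^2 + 13^2 = 1 + 169 = 170 — satisfied.
5. r = 18 ≠ 21, but t = 13 = 13 (second disjunct) — satisfied.
6. 5v - 4w = 5(3) - 4(8) = -17, not -19 — violated.
7. gcd(1, 18) = 1 — satisfied.
8. 3t - 4r = 3(13) - 4(18) = -33 — satisfied.

Constraints 2 and 6 are violated.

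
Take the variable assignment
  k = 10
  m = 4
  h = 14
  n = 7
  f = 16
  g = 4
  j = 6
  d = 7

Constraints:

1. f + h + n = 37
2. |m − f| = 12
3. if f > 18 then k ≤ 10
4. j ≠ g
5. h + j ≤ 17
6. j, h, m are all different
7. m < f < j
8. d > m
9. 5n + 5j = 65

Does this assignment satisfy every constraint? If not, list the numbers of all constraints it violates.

No — constraints 5, 7 are not satisfied.

1. f + h + n = 16 + 14 + 7 = 37  holds
2. |4 − 16| = 12  holds
3. f = 16, not > 18; antecedent false, conditional vacuously true  holds
4. j = 6, g = 4; distinct  holds
5. h + j = 14 + 6 = 20; 20 > 17, bound 17 not met  fails
6. values 6, 14, 4 are pairwise distinct  holds
7. values 4, 16, 6; f = 16 is not < j = 6  fails
8. d = 7, m = 4; 7 > 4  holds
9. 5n + 5j = 5(7) + 5(6) = 65  holds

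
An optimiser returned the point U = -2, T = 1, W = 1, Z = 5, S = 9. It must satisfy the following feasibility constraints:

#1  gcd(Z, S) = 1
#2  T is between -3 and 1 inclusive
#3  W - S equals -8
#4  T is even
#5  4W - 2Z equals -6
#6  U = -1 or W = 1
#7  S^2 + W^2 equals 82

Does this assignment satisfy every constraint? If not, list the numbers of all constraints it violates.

Violated: 4.

#1 gcd(5, 9) = 1  yes
#2 T = 1 lies in [-3, 1]  yes
#3 W - S = 1 - 9 = -8  yes
#4 T = 1 is odd  no
#5 4W - 2Z = 4(1) - 2(5) = -6  yes
#6 U = -2 ≠ -1, but W = 1 = 1 (second disjunct)  yes
#7 S^2 + W^2 = 9^2 + 1^2 = 81 + 1 = 82  yes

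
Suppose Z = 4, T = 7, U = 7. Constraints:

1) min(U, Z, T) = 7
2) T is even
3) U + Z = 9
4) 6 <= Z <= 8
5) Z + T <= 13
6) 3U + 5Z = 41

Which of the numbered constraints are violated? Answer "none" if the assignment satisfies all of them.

No — constraints 1, 2, 3, and 4 are not satisfied.

1) min(7, 4, 7) = 4, not 7  ✗
2) T = 7 is odd  ✗
3) U + Z = 7 + 4 = 11, not 9  ✗
4) Z = 4 is outside [6, 8]  ✗
5) Z + T = 4 + 7 = 11; 11 ≤ 13  ✓
6) 3U + 5Z = 3(7) + 5(4) = 41  ✓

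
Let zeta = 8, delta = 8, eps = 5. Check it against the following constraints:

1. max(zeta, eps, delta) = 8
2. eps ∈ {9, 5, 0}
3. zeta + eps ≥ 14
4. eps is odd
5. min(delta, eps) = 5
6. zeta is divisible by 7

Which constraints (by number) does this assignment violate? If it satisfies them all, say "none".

1. max(8, 5, 8) = 8 — OK.
2. eps = 5 is in {9, 5, 0} — OK.
3. zeta + eps = 8 + 5 = 13; 13 < 14, bound 14 not met — violated.
4. eps = 5 is odd — OK.
5. min(8, 5) = 5 — OK.
6. 8 = 7×1 + 1, so 7 does not divide 8 — violated.

Constraints 3, 6 are violated.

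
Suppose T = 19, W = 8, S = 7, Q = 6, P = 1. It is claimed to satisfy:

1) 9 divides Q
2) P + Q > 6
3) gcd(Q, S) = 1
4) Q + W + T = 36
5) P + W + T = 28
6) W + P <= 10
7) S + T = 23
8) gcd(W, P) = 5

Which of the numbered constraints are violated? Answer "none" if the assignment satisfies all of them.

Violated: 1, 4, 7, 8.

1) 6 = 9*0 + 6, so 9 does not divide 6 — does not hold.
2) P + Q = 1 + 6 = 7; 7 > 6 — holds.
3) gcd(6, 7) = 1 — holds.
4) Q + W + T = 6 + 8 + 19 = 33, not 36 — does not hold.
5) P + W + T = 1 + 8 + 19 = 28 — holds.
6) W + P = 8 + 1 = 9; 9 ≤ 10 — holds.
7) S + T = 7 + 19 = 26, not 23 — does not hold.
8) gcd(8, 1) = 1, not 5 — does not hold.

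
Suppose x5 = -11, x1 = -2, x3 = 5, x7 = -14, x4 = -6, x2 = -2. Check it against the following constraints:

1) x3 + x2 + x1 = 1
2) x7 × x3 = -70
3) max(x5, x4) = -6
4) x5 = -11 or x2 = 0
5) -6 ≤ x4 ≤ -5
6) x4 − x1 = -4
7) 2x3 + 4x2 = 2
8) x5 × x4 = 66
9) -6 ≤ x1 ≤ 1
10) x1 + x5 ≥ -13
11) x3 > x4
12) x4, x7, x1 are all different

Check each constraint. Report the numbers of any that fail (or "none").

1) x3 + x2 + x1 = 5 + (-2) + (-2) = 1  true
2) x7 × x3 = -14 × 5 = -70  true
3) max(-11, -6) = -6  true
4) x5 = -11 = -11 (first disjunct)  true
5) x4 = -6 lies in [-6, -5]  true
6) x4 − x1 = -6 − (-2) = -4  true
7) 2x3 + 4x2 = 2(5) + 4(-2) = 2  true
8) x5 × x4 = -11 × (-6) = 66  true
9) x1 = -2 lies in [-6, 1]  true
10) x1 + x5 = -2 + (-11) = -13; -13 ≥ -13  true
11) x3 = 5, x4 = -6; 5 > -6  true
12) values -6, -14, -2 are pairwise distinct  true

The assignment satisfies every constraint.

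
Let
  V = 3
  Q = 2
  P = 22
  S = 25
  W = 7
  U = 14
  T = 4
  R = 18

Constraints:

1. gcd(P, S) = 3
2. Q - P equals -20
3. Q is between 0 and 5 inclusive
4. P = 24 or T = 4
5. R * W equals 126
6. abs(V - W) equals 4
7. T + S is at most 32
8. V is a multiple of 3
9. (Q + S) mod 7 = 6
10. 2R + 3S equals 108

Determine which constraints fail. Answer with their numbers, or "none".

Violated: 1 and 10.

1. gcd(22, 25) = 1, not 3 — fails.
2. Q - P = 2 - 22 = -20 — holds.
3. Q = 2 lies in [0, 5] — holds.
4. P = 22 ≠ 24, but T = 4 = 4 (second disjunct) — holds.
5. R * W = 18 * 7 = 126 — holds.
6. abs(3 - 7) = 4 — holds.
7. T + S = 4 + 25 = 29; 29 ≤ 32 — holds.
8. 3 / 3 = 1, so 3 divides 3 — holds.
9. Q + S = 27; 27 mod 7 = 6 — holds.
10. 2R + 3S = 2(18) + 3(25) = 111, not 108 — fails.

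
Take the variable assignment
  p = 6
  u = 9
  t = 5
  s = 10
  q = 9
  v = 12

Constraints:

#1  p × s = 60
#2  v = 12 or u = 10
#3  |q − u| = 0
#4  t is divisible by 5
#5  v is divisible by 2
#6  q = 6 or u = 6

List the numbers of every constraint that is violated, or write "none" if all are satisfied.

The assignment fails constraint 6.

#1 p × s = 6 × 10 = 60 — holds.
#2 v = 12 = 12 (first disjunct) — holds.
#3 |9 − 9| = 0 — holds.
#4 5 / 5 = 1, so 5 divides 5 — holds.
#5 12 / 2 = 6, so 2 divides 12 — holds.
#6 q = 9 ≠ 6 and u = 9 ≠ 6; both disjuncts false — fails.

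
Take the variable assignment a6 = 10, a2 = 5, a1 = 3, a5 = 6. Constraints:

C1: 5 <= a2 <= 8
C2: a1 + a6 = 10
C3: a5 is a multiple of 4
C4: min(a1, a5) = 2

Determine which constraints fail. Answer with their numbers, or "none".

Constraints 2, 3, and 4 do not hold.

C1: a2 = 5 lies in [5, 8] — holds.
C2: a1 + a6 = 3 + 10 = 13, not 10 — fails.
C3: 6 = 4*1 + 2, so 4 does not divide 6 — fails.
C4: min(3, 6) = 3, not 2 — fails.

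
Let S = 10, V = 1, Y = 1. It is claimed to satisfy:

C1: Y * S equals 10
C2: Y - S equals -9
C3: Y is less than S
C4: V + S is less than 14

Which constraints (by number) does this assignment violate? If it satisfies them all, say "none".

All constraints are satisfied.

C1: Y * S = 1 * 10 = 10  OK
C2: Y - S = 1 - 10 = -9  OK
C3: Y = 1, S = 10; 1 < 10  OK
C4: V + S = 1 + 10 = 11; 11 < 14  OK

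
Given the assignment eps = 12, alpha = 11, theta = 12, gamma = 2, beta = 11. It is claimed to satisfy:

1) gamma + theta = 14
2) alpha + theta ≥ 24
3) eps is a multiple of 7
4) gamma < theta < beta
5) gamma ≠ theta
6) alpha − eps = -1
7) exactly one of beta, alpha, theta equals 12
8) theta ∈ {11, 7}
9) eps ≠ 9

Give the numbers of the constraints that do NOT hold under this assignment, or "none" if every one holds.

Constraints 2, 3, 4, and 8 do not hold.

1) gamma + theta = 2 + 12 = 14  yes
2) alpha + theta = 11 + 12 = 23; 23 < 24, bound 24 not met  no
3) 12 = 7×1 + 5, so 7 does not divide 12  no
4) values 2, 12, 11; theta = 12 is not < beta = 11  no
5) gamma = 2, theta = 12; distinct  yes
6) alpha − eps = 11 − 12 = -1  yes
7) beta=11, alpha=11, theta=12; 1 of them equals 12  yes
8) theta = 12 is not in {11, 7}  no
9) eps = 12, and 12 ≠ 9  yes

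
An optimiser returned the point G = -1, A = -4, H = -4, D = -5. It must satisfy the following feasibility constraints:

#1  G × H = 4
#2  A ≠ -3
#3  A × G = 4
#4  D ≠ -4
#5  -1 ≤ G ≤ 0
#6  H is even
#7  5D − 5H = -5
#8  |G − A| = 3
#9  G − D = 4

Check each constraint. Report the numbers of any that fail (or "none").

#1 G × H = -1 × (-4) = 4  ✔
#2 A = -4, and -4 ≠ -3  ✔
#3 A × G = -4 × (-1) = 4  ✔
#4 D = -5, and -5 ≠ -4  ✔
#5 G = -1 lies in [-1, 0]  ✔
#6 H = -4 is even  ✔
#7 5D − 5H = 5(-5) − 5(-4) = -5  ✔
#8 |-1 − (-4)| = 3  ✔
#9 G − D = -1 − (-5) = 4  ✔

All constraints are satisfied.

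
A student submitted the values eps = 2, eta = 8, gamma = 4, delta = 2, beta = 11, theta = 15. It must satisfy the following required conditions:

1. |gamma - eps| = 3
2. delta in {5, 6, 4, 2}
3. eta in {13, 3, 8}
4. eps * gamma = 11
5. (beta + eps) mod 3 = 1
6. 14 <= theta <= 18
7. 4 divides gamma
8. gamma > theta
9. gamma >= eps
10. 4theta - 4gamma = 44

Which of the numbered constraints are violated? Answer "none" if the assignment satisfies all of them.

1. |4 - 2| = 2, not 3 — violated.
2. delta = 2 is in {5, 6, 4, 2} — OK.
3. eta = 8 is in {13, 3, 8} — OK.
4. eps * gamma = 2 * 4 = 8, not 11 — violated.
5. beta + eps = 13; 13 mod 3 = 1 — OK.
6. theta = 15 lies in [14, 18] — OK.
7. 4 / 4 = 1, so 4 divides 4 — OK.
8. gamma = 4, theta = 15; 4 ≤ 15 (want >) — violated.
9. gamma = 4, eps = 2; 4 ≥ 2 — OK.
10. 4theta - 4gamma = 4(15) - 4(4) = 44 — OK.

No — constraints 1, 4, 8 are not satisfied.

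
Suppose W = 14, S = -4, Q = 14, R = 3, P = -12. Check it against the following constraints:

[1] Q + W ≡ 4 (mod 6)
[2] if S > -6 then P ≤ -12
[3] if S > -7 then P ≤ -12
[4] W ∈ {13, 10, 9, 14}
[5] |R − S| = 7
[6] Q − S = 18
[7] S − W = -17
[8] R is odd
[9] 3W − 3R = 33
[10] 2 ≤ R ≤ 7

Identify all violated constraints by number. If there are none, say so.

[1] Q + W = 28; 28 mod 6 = 4  ✔
[2] S = -4 > -6, so we need P ≤ -12; P = -12 ≤ -12  ✔
[3] S = -4 > -7, so we need P ≤ -12; P = -12 ≤ -12  ✔
[4] W = 14 is in {13, 10, 9, 14}  ✔
[5] |3 − (-4)| = 7  ✔
[6] Q − S = 14 − (-4) = 18  ✔
[7] S − W = -4 − 14 = -18, not -17  ✘
[8] R = 3 is odd  ✔
[9] 3W − 3R = 3(14) − 3(3) = 33  ✔
[10] R = 3 lies in [2, 7]  ✔

Violated: 7.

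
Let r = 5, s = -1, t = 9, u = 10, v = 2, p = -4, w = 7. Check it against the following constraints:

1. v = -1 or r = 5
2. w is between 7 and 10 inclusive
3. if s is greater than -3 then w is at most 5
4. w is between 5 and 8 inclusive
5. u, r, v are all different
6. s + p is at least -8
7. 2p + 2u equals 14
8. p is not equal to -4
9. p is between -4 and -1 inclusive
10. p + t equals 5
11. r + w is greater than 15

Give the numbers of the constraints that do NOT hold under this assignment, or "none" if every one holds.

Constraints 3, 7, 8, 11 are violated.

1. v = 2 ≠ -1, but r = 5 = 5 (second disjunct)  holds
2. w = 7 lies in [7, 10]  holds
3. s = -1 > -3, so we need w ≤ 5; but w = 7 > 5  fails
4. w = 7 lies in [5, 8]  holds
5. values 10, 5, 2 are pairwise distinct  holds
6. s + p = -1 + (-4) = -5; -5 ≥ -8  holds
7. 2p + 2u = 2(-4) + 2(10) = 12, not 14  fails
8. p = -4, but -4 is required to differ  fails
9. p = -4 lies in [-4, -1]  holds
10. p + t = -4 + 9 = 5  holds
11. r + w = 5 + 7 = 12; 12 ≤ 15, bound 15 not met  fails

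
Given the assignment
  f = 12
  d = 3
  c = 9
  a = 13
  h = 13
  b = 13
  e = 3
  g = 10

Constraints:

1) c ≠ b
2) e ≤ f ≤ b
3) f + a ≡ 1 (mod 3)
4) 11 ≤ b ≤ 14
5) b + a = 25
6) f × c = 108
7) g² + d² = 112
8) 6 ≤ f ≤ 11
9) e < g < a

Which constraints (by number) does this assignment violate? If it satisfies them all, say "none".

1) c = 9, b = 13; distinct  true
2) values 3 ≤ 12 ≤ 13  true
3) f + a = 25; 25 mod 3 = 1  true
4) b = 13 lies in [11, 14]  true
5) b + a = 13 + 13 = 26, not 25  false
6) f × c = 12 × 9 = 108  true
7) g² + d² = 10² + 3² = 100 + 9 = 109, not 112  false
8) f = 12 is outside [6, 11]  false
9) values 3 < 10 < 13  true

Violated: 5, 7, and 8.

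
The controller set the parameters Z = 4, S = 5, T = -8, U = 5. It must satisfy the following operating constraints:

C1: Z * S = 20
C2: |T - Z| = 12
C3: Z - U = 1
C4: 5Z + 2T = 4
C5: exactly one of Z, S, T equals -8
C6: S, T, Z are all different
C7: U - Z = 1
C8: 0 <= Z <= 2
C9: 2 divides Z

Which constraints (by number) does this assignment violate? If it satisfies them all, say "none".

Constraints 3, 8 do not hold.

C1: Z * S = 4 * 5 = 20 — holds.
C2: |-8 - 4| = 12 — holds.
C3: Z - U = 4 - 5 = -1, not 1 — does not hold.
C4: 5Z + 2T = 5(4) + 2(-8) = 4 — holds.
C5: Z=4, S=5, T=-8; 1 of them equals -8 — holds.
C6: values 5, -8, 4 are pairwise distinct — holds.
C7: U - Z = 5 - 4 = 1 — holds.
C8: Z = 4 is outside [0, 2] — does not hold.
C9: 4 / 2 = 2, so 2 divides 4 — holds.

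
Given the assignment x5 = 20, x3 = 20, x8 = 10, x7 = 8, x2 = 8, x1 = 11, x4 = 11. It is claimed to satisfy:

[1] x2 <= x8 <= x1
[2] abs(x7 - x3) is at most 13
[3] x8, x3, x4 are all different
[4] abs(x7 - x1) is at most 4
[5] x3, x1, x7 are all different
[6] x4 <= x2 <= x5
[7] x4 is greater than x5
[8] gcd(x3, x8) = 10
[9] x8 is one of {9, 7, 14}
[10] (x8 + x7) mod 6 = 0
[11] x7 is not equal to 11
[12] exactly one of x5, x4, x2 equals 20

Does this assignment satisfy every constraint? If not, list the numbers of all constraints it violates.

[1] values 8 <= 10 <= 11 — satisfied.
[2] abs(8 - 20) = 12; 12 ≤ 13 — satisfied.
[3] values 10, 20, 11 are pairwise distinct — satisfied.
[4] abs(8 - 11) = 3; 3 ≤ 4 — satisfied.
[5] values 20, 11, 8 are pairwise distinct — satisfied.
[6] values 11, 8, 20; x4 = 11 is not <= x2 = 8 — violated.
[7] x4 = 11, x5 = 20; 11 ≤ 20 (want >) — violated.
[8] gcd(20, 10) = 10 — satisfied.
[9] x8 = 10 is not in {9, 7, 14} — violated.
[10] x8 + x7 = 18; 18 mod 6 = 0 — satisfied.
[11] x7 = 8, and 8 ≠ 11 — satisfied.
[12] x5=20, x4=11, x2=8; 1 of them equals 20 — satisfied.

Constraints 6, 7, 9 do not hold.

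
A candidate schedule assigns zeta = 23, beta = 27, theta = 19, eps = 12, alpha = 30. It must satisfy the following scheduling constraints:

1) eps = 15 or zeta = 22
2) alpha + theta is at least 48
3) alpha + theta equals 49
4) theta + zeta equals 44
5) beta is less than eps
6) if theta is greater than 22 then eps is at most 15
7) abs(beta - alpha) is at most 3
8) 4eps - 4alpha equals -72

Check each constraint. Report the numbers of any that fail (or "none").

The assignment fails constraints 1, 4, and 5.

1) eps = 12 ≠ 15 and zeta = 23 ≠ 22; both disjuncts false — fails.
2) alpha + theta = 30 + 19 = 49; 49 ≥ 48 — holds.
3) alpha + theta = 30 + 19 = 49 — holds.
4) theta + zeta = 19 + 23 = 42, not 44 — fails.
5) beta = 27, eps = 12; 27 ≥ 12 (want <) — fails.
6) theta = 19, not > 22; antecedent false, conditional vacuously true — holds.
7) abs(27 - 30) = 3; 3 ≤ 3 — holds.
8) 4eps - 4alpha = 4(12) - 4(30) = -72 — holds.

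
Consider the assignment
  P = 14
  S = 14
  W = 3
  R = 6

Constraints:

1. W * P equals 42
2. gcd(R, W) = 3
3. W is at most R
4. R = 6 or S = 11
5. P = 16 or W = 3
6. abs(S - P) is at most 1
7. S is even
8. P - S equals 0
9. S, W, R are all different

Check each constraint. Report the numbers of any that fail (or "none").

1. W * P = 3 * 14 = 42 — satisfied.
2. gcd(6, 3) = 3 — satisfied.
3. W = 3, R = 6; 3 ≤ 6 — satisfied.
4. R = 6 = 6 (first disjunct) — satisfied.
5. P = 14 ≠ 16, but W = 3 = 3 (second disjunct) — satisfied.
6. abs(14 - 14) = 0; 0 ≤ 1 — satisfied.
7. S = 14 is even — satisfied.
8. P - S = 14 - 14 = 0 — satisfied.
9. values 14, 3, 6 are pairwise distinct — satisfied.

None — every constraint holds.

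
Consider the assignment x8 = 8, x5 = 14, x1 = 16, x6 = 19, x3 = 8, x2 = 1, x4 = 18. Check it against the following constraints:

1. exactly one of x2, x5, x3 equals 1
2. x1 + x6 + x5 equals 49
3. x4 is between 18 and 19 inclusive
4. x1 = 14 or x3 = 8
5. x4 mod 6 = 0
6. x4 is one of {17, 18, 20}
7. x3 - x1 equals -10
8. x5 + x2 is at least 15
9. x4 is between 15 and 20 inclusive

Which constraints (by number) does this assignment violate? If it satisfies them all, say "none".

1. x2=1, x5=14, x3=8; 1 of them equals 1  true
2. x1 + x6 + x5 = 16 + 19 + 14 = 49  true
3. x4 = 18 lies in [18, 19]  true
4. x1 = 16 ≠ 14, but x3 = 8 = 8 (second disjunct)  true
5. 18 mod 6 = 0  true
6. x4 = 18 is in {17, 18, 20}  true
7. x3 - x1 = 8 - 16 = -8, not -10  false
8. x5 + x2 = 14 + 1 = 15; 15 ≥ 15  true
9. x4 = 18 lies in [15, 20]  true

No — constraint 7 is not satisfied.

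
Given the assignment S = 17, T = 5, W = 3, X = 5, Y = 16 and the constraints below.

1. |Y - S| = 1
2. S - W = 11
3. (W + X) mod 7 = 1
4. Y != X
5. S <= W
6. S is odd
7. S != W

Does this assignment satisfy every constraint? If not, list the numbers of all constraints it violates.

1. |16 - 17| = 1  yes
2. S - W = 17 - 3 = 14, not 11  no
3. W + X = 8; 8 mod 7 = 1  yes
4. Y = 16, X = 5; distinct  yes
5. S = 17, W = 3; 17 > 3 (want ≤)  no
6. S = 17 is odd  yes
7. S = 17, W = 3; distinct  yes

Violated: 2, 5.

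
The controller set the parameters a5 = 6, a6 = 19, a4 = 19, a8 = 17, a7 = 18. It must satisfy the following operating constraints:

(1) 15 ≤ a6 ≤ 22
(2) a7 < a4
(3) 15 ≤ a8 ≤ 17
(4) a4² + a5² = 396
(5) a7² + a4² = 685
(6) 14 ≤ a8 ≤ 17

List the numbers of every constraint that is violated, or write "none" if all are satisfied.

The assignment fails constraint 4.

(1) a6 = 19 lies in [15, 22]  ✓
(2) a7 = 18, a4 = 19; 18 < 19  ✓
(3) a8 = 17 lies in [15, 17]  ✓
(4) a4² + a5² = 19² + 6² = 361 + 36 = 397, not 396  ✗
(5) a7² + a4² = 18² + 19² = 324 + 361 = 685  ✓
(6) a8 = 17 lies in [14, 17]  ✓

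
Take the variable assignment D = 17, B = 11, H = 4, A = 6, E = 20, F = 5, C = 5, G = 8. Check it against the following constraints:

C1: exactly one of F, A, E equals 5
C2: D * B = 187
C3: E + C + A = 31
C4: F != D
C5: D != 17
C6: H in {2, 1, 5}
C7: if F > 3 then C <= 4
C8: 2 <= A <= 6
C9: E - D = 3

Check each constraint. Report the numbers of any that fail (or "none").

No — constraints 5, 6, and 7 are not satisfied.

C1: F=5, A=6, E=20; 1 of them equals 5  OK
C2: D * B = 17 * 11 = 187  OK
C3: E + C + A = 20 + 5 + 6 = 31  OK
C4: F = 5, D = 17; distinct  OK
C5: D = 17, but 17 is required to differ  FAIL
C6: H = 4 is not in {2, 1, 5}  FAIL
C7: F = 5 > 3, so we need C ≤ 4; but C = 5 > 4  FAIL
C8: A = 6 lies in [2, 6]  OK
C9: E - D = 20 - 17 = 3  OK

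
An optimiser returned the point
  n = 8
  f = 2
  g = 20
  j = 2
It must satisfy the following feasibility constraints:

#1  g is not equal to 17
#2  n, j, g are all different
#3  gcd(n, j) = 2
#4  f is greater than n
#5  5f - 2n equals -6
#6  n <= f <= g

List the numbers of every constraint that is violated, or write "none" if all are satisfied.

Violated: 4, 6.

#1 g = 20, and 20 ≠ 17 — OK.
#2 values 8, 2, 20 are pairwise distinct — OK.
#3 gcd(8, 2) = 2 — OK.
#4 f = 2, n = 8; 2 ≤ 8 (want >) — violated.
#5 5f - 2n = 5(2) - 2(8) = -6 — OK.
#6 values 8, 2, 20; n = 8 is not <= f = 2 — violated.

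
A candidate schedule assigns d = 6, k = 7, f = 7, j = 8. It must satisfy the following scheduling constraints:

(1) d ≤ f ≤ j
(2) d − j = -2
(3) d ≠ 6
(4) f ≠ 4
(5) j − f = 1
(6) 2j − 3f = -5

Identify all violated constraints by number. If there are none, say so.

(1) values 6 ≤ 7 ≤ 8 — holds.
(2) d − j = 6 − 8 = -2 — holds.
(3) d = 6, but 6 is required to differ — fails.
(4) f = 7, and 7 ≠ 4 — holds.
(5) j − f = 8 − 7 = 1 — holds.
(6) 2j − 3f = 2(8) − 3(7) = -5 — holds.

Constraint 3 is violated.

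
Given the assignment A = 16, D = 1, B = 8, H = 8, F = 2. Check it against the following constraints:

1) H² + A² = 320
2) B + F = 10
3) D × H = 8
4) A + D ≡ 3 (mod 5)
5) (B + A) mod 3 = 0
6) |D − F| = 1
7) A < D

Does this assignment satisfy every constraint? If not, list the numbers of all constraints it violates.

The assignment fails constraints 4, 7.

1) H² + A² = 8² + 16² = 64 + 256 = 320  yes
2) B + F = 8 + 2 = 10  yes
3) D × H = 1 × 8 = 8  yes
4) A + D = 17; 17 mod 5 = 2, not 3  no
5) B + A = 24; 24 mod 3 = 0  yes
6) |1 − 2| = 1  yes
7) A = 16, D = 1; 16 ≥ 1 (want <)  no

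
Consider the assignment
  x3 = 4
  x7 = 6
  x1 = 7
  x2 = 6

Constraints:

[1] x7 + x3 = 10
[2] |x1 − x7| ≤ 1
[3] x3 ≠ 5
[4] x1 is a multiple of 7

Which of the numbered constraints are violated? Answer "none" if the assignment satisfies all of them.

No violations.

[1] x7 + x3 = 6 + 4 = 10  true
[2] |7 − 6| = 1; 1 ≤ 1  true
[3] x3 = 4, and 4 ≠ 5  true
[4] 7 / 7 = 1, so 7 divides 7  true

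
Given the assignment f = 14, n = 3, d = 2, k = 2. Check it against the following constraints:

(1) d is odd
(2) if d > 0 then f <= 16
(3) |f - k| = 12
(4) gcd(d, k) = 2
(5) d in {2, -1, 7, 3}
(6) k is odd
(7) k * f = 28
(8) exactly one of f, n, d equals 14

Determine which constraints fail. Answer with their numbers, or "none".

(1) d = 2 is even  ✗
(2) d = 2 > 0, so we need f ≤ 16; f = 14 ≤ 16  ✓
(3) |14 - 2| = 12  ✓
(4) gcd(2, 2) = 2  ✓
(5) d = 2 is in {2, -1, 7, 3}  ✓
(6) k = 2 is even  ✗
(7) k * f = 2 * 14 = 28  ✓
(8) f=14, n=3, d=2; 1 of them equals 14  ✓

Constraints 1 and 6 do not hold.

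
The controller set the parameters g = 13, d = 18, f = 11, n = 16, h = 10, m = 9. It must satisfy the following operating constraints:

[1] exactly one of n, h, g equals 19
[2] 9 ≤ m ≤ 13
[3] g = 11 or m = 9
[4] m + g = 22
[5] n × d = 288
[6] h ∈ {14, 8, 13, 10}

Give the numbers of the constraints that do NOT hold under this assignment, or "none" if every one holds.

No — constraint 1 is not satisfied.

[1] n=16, h=10, g=13; 0 of them equal 19, not exactly one  ✗
[2] m = 9 lies in [9, 13]  ✓
[3] g = 13 ≠ 11, but m = 9 = 9 (second disjunct)  ✓
[4] m + g = 9 + 13 = 22  ✓
[5] n × d = 16 × 18 = 288  ✓
[6] h = 10 is in {14, 8, 13, 10}  ✓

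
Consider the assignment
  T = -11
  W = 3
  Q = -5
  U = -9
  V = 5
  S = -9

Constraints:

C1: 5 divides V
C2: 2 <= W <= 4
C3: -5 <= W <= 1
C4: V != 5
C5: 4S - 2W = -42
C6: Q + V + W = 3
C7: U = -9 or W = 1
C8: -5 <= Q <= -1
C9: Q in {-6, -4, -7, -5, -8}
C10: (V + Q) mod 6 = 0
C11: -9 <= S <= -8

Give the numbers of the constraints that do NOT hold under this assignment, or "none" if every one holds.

Constraints 3 and 4 do not hold.

C1: 5 / 5 = 1, so 5 divides 5  ✔
C2: W = 3 lies in [2, 4]  ✔
C3: W = 3 is outside [-5, 1]  ✘
C4: V = 5, but 5 is required to differ  ✘
C5: 4S - 2W = 4(-9) - 2(3) = -42  ✔
C6: Q + V + W = -5 + 5 + 3 = 3  ✔
C7: U = -9 = -9 (first disjunct)  ✔
C8: Q = -5 lies in [-5, -1]  ✔
C9: Q = -5 is in {-6, -4, -7, -5, -8}  ✔
C10: V + Q = 0; 0 mod 6 = 0  ✔
C11: S = -9 lies in [-9, -8]  ✔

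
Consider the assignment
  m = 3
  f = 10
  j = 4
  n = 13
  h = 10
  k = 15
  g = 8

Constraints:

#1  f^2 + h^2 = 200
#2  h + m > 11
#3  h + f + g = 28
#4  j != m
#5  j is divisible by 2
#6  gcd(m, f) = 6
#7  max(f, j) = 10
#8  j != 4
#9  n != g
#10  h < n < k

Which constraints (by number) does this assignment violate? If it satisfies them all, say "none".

#1 f^2 + h^2 = 10^2 + 10^2 = 100 + 100 = 200 — holds.
#2 h + m = 10 + 3 = 13; 13 > 11 — holds.
#3 h + f + g = 10 + 10 + 8 = 28 — holds.
#4 j = 4, m = 3; distinct — holds.
#5 4 / 2 = 2, so 2 divides 4 — holds.
#6 gcd(3, 10) = 1, not 6 — fails.
#7 max(10, 4) = 10 — holds.
#8 j = 4, but 4 is required to differ — fails.
#9 n = 13, g = 8; distinct — holds.
#10 values 10 < 13 < 15 — holds.

No — constraints 6, 8 are not satisfied.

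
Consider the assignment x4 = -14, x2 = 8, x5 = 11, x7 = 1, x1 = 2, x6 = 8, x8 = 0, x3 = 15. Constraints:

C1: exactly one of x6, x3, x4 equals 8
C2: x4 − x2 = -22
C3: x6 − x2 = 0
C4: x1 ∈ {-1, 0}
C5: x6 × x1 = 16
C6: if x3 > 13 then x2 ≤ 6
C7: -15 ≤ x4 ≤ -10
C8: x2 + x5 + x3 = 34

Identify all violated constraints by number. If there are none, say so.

C1: x6=8, x3=15, x4=-14; 1 of them equals 8 — satisfied.
C2: x4 − x2 = -14 − 8 = -22 — satisfied.
C3: x6 − x2 = 8 − 8 = 0 — satisfied.
C4: x1 = 2 is not in {-1, 0} — violated.
C5: x6 × x1 = 8 × 2 = 16 — satisfied.
C6: x3 = 15 > 13, so we need x2 ≤ 6; but x2 = 8 > 6 — violated.
C7: x4 = -14 lies in [-15, -10] — satisfied.
C8: x2 + x5 + x3 = 8 + 11 + 15 = 34 — satisfied.

Constraints 4 and 6 do not hold.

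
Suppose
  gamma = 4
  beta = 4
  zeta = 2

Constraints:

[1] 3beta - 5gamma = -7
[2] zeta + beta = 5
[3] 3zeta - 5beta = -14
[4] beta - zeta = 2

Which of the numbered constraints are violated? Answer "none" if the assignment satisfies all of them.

Violated: 1, 2.

[1] 3beta - 5gamma = 3(4) - 5(4) = -8, not -7 — does not hold.
[2] zeta + beta = 2 + 4 = 6, not 5 — does not hold.
[3] 3zeta - 5beta = 3(2) - 5(4) = -14 — holds.
[4] beta - zeta = 4 - 2 = 2 — holds.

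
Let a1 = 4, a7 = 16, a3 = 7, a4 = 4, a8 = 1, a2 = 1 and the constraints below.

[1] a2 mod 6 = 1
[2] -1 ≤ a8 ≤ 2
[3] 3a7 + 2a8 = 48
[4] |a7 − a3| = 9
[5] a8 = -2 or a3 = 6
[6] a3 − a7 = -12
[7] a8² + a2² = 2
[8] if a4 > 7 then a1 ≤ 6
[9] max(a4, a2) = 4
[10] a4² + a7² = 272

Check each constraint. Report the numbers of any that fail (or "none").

Constraints 3, 5, and 6 are violated.

[1] 1 mod 6 = 1 — holds.
[2] a8 = 1 lies in [-1, 2] — holds.
[3] 3a7 + 2a8 = 3(16) + 2(1) = 50, not 48 — fails.
[4] |16 − 7| = 9 — holds.
[5] a8 = 1 ≠ -2 and a3 = 7 ≠ 6; both disjuncts false — fails.
[6] a3 − a7 = 7 − 16 = -9, not -12 — fails.
[7] a8² + a2² = 1² + 1² = 1 + 1 = 2 — holds.
[8] a4 = 4, not > 7; antecedent false, conditional vacuously true — holds.
[9] max(4, 1) = 4 — holds.
[10] a4² + a7² = 4² + 16² = 16 + 256 = 272 — holds.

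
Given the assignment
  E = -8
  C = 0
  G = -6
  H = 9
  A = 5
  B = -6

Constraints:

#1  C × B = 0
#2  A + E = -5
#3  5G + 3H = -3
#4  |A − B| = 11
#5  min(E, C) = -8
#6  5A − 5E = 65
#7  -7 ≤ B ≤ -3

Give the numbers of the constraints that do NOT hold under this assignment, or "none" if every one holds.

#1 C × B = 0 × (-6) = 0 — satisfied.
#2 A + E = 5 + (-8) = -3, not -5 — violated.
#3 5G + 3H = 5(-6) + 3(9) = -3 — satisfied.
#4 |5 − (-6)| = 11 — satisfied.
#5 min(-8, 0) = -8 — satisfied.
#6 5A − 5E = 5(5) − 5(-8) = 65 — satisfied.
#7 B = -6 lies in [-7, -3] — satisfied.

Constraint 2 is violated.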